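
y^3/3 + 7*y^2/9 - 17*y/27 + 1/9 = (y/3 + 1)*(y - 1/3)^2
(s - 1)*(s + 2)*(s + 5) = s^3 + 6*s^2 + 3*s - 10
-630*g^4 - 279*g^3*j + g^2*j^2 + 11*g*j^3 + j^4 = (-5*g + j)*(3*g + j)*(6*g + j)*(7*g + j)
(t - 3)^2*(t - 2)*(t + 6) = t^4 - 2*t^3 - 27*t^2 + 108*t - 108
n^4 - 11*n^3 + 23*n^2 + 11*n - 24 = (n - 8)*(n - 3)*(n - 1)*(n + 1)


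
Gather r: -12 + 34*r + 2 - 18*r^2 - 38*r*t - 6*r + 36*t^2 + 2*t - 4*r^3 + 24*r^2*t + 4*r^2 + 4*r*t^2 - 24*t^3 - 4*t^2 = -4*r^3 + r^2*(24*t - 14) + r*(4*t^2 - 38*t + 28) - 24*t^3 + 32*t^2 + 2*t - 10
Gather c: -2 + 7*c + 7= 7*c + 5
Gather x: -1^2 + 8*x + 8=8*x + 7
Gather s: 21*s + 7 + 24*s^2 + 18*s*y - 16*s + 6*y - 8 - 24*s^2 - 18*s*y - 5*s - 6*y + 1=0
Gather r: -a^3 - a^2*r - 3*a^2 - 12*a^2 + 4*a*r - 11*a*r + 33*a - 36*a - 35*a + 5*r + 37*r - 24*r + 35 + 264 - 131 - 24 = -a^3 - 15*a^2 - 38*a + r*(-a^2 - 7*a + 18) + 144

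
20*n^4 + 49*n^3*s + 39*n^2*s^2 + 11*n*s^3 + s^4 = (n + s)^2*(4*n + s)*(5*n + s)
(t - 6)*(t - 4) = t^2 - 10*t + 24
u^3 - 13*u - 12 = (u - 4)*(u + 1)*(u + 3)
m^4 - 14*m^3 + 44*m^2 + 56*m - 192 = (m - 8)*(m - 6)*(m - 2)*(m + 2)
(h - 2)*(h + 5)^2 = h^3 + 8*h^2 + 5*h - 50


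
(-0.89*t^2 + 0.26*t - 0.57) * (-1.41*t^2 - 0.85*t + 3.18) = 1.2549*t^4 + 0.3899*t^3 - 2.2475*t^2 + 1.3113*t - 1.8126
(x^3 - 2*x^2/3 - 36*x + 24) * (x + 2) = x^4 + 4*x^3/3 - 112*x^2/3 - 48*x + 48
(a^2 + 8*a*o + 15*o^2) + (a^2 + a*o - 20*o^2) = 2*a^2 + 9*a*o - 5*o^2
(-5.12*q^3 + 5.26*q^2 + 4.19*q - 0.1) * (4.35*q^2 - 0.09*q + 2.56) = -22.272*q^5 + 23.3418*q^4 + 4.6459*q^3 + 12.6535*q^2 + 10.7354*q - 0.256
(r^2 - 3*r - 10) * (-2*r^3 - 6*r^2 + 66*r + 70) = -2*r^5 + 104*r^3 - 68*r^2 - 870*r - 700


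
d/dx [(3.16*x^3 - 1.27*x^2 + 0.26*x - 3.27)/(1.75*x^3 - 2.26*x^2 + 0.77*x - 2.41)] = (-4.9191*x^4 + 3.9564*x^3 - 6.0696*x^2 - 8.659*x + 1.8913)/(3.0625*x^6 - 7.91*x^5 + 7.8026*x^4 - 11.9154*x^3 + 11.4861*x^2 - 3.7114*x + 5.8081)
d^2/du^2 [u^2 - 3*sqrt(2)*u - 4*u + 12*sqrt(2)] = 2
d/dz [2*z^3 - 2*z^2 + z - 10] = 6*z^2 - 4*z + 1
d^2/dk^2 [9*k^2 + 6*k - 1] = 18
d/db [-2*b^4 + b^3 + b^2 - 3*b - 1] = -8*b^3 + 3*b^2 + 2*b - 3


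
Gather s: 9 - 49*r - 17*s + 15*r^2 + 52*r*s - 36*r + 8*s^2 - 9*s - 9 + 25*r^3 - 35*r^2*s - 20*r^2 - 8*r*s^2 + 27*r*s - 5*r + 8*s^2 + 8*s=25*r^3 - 5*r^2 - 90*r + s^2*(16 - 8*r) + s*(-35*r^2 + 79*r - 18)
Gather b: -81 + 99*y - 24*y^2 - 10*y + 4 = -24*y^2 + 89*y - 77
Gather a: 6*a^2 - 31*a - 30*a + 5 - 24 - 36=6*a^2 - 61*a - 55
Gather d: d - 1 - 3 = d - 4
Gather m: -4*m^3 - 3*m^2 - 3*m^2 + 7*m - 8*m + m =-4*m^3 - 6*m^2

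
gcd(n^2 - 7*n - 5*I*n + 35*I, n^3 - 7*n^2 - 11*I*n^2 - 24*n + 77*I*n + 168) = n - 7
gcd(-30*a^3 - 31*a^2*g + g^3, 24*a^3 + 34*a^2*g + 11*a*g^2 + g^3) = a + g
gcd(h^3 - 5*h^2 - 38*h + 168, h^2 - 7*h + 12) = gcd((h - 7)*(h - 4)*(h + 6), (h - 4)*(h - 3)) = h - 4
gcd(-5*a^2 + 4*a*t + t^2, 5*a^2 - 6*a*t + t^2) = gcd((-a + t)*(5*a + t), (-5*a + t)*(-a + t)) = -a + t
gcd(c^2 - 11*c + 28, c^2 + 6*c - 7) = 1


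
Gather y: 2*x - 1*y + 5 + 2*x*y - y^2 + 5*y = 2*x - y^2 + y*(2*x + 4) + 5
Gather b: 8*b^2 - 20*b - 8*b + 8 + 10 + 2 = 8*b^2 - 28*b + 20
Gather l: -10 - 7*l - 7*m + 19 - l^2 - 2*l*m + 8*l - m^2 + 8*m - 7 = -l^2 + l*(1 - 2*m) - m^2 + m + 2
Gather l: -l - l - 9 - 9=-2*l - 18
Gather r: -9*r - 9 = -9*r - 9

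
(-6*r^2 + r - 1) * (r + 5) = -6*r^3 - 29*r^2 + 4*r - 5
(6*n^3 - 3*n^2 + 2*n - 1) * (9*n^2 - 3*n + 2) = 54*n^5 - 45*n^4 + 39*n^3 - 21*n^2 + 7*n - 2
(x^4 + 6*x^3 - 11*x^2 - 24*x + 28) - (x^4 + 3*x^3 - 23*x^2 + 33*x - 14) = 3*x^3 + 12*x^2 - 57*x + 42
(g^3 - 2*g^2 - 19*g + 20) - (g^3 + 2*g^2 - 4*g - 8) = -4*g^2 - 15*g + 28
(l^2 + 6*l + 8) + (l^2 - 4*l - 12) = 2*l^2 + 2*l - 4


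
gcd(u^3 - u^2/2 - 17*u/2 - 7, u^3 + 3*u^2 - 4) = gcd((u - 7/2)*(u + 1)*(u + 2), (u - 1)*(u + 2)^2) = u + 2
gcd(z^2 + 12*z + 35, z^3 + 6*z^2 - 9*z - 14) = z + 7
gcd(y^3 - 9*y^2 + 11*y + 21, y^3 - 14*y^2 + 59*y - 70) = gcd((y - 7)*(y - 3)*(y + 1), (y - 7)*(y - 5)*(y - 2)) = y - 7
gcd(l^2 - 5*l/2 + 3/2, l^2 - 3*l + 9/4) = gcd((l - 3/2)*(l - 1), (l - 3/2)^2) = l - 3/2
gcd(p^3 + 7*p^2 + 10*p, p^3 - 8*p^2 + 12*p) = p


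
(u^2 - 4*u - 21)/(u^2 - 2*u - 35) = (u + 3)/(u + 5)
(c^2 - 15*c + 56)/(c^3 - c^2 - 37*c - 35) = (c - 8)/(c^2 + 6*c + 5)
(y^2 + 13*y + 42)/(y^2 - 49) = (y + 6)/(y - 7)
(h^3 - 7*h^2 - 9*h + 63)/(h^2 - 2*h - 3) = (h^2 - 4*h - 21)/(h + 1)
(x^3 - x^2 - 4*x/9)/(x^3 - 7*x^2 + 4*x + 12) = x*(9*x^2 - 9*x - 4)/(9*(x^3 - 7*x^2 + 4*x + 12))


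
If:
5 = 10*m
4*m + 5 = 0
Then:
No Solution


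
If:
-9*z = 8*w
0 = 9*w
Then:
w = 0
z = 0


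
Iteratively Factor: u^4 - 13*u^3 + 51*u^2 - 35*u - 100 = (u - 5)*(u^3 - 8*u^2 + 11*u + 20) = (u - 5)*(u + 1)*(u^2 - 9*u + 20) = (u - 5)^2*(u + 1)*(u - 4)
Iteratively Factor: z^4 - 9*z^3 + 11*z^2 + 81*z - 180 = (z - 3)*(z^3 - 6*z^2 - 7*z + 60) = (z - 5)*(z - 3)*(z^2 - z - 12) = (z - 5)*(z - 4)*(z - 3)*(z + 3)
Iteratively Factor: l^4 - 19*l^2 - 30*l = (l - 5)*(l^3 + 5*l^2 + 6*l) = (l - 5)*(l + 3)*(l^2 + 2*l) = (l - 5)*(l + 2)*(l + 3)*(l)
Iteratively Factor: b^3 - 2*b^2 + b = (b - 1)*(b^2 - b) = (b - 1)^2*(b)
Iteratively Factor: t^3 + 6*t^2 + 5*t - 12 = (t + 3)*(t^2 + 3*t - 4) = (t + 3)*(t + 4)*(t - 1)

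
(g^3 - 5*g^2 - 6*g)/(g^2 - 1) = g*(g - 6)/(g - 1)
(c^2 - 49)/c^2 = 1 - 49/c^2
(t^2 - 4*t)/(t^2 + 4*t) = (t - 4)/(t + 4)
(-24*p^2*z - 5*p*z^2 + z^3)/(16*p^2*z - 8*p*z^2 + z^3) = (-24*p^2 - 5*p*z + z^2)/(16*p^2 - 8*p*z + z^2)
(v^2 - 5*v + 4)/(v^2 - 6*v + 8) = (v - 1)/(v - 2)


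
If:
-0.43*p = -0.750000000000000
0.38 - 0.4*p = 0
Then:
No Solution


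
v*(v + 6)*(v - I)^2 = v^4 + 6*v^3 - 2*I*v^3 - v^2 - 12*I*v^2 - 6*v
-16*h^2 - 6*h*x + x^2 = (-8*h + x)*(2*h + x)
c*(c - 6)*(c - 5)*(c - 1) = c^4 - 12*c^3 + 41*c^2 - 30*c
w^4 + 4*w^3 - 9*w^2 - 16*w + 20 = (w - 2)*(w - 1)*(w + 2)*(w + 5)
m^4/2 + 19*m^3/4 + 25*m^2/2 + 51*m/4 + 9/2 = (m/2 + 1/2)*(m + 1)*(m + 3/2)*(m + 6)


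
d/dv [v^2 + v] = 2*v + 1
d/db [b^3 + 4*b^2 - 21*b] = 3*b^2 + 8*b - 21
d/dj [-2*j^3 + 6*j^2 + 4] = 6*j*(2 - j)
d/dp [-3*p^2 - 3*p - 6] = -6*p - 3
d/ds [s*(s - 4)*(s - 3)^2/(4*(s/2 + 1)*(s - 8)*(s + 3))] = (s^6 - 6*s^5 - 105*s^4 + 560*s^3 + 210*s^2 - 3168*s + 1728)/(2*(s^6 - 6*s^5 - 59*s^4 + 108*s^3 + 1444*s^2 + 3264*s + 2304))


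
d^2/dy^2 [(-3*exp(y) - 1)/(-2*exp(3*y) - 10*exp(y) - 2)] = (-((3*exp(y) + 1)*(9*exp(2*y) + 5) + 6*(3*exp(2*y) + 5)*exp(y))*(exp(3*y) + 5*exp(y) + 1) + 2*(3*exp(y) + 1)*(3*exp(2*y) + 5)^2*exp(y) + 3*(exp(3*y) + 5*exp(y) + 1)^2)*exp(y)/(2*(exp(3*y) + 5*exp(y) + 1)^3)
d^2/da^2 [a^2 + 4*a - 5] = 2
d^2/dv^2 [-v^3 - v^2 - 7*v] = -6*v - 2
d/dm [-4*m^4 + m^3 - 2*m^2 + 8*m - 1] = -16*m^3 + 3*m^2 - 4*m + 8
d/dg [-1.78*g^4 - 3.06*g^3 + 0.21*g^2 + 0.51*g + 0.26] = -7.12*g^3 - 9.18*g^2 + 0.42*g + 0.51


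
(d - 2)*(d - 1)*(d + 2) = d^3 - d^2 - 4*d + 4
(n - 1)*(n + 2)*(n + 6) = n^3 + 7*n^2 + 4*n - 12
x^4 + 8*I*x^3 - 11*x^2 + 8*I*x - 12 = (x - I)*(x + I)*(x + 2*I)*(x + 6*I)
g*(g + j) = g^2 + g*j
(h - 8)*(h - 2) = h^2 - 10*h + 16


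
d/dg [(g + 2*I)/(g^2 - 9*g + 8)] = (g^2 - 9*g - (g + 2*I)*(2*g - 9) + 8)/(g^2 - 9*g + 8)^2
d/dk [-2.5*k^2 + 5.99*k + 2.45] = 5.99 - 5.0*k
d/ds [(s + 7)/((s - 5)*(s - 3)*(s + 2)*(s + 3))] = (-3*s^4 - 22*s^3 + 82*s^2 + 266*s - 99)/(s^8 - 6*s^7 - 29*s^6 + 168*s^5 + 379*s^4 - 1566*s^3 - 2691*s^2 + 4860*s + 8100)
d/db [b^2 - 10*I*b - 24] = 2*b - 10*I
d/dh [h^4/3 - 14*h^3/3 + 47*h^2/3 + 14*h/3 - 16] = 4*h^3/3 - 14*h^2 + 94*h/3 + 14/3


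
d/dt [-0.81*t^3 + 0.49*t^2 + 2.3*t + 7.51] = -2.43*t^2 + 0.98*t + 2.3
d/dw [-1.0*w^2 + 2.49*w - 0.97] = 2.49 - 2.0*w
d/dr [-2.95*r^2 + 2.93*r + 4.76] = 2.93 - 5.9*r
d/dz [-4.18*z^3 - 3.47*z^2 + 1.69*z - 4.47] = -12.54*z^2 - 6.94*z + 1.69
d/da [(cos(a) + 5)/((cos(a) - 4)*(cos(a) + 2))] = (cos(a)^2 + 10*cos(a) - 2)*sin(a)/((cos(a) - 4)^2*(cos(a) + 2)^2)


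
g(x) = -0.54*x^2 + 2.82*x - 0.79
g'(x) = 2.82 - 1.08*x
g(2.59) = 2.89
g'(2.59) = 0.02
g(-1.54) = -6.41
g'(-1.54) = 4.48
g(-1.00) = -4.15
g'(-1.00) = 3.90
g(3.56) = 2.41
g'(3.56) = -1.02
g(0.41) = 0.28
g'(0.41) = 2.38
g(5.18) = -0.67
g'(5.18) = -2.77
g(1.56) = 2.30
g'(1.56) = 1.14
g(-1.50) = -6.24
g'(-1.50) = 4.44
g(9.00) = -19.15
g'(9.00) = -6.90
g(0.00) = -0.79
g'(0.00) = 2.82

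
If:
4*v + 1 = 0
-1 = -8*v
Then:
No Solution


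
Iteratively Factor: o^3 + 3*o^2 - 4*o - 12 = (o + 2)*(o^2 + o - 6) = (o + 2)*(o + 3)*(o - 2)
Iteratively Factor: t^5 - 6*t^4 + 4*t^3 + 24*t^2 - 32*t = (t - 2)*(t^4 - 4*t^3 - 4*t^2 + 16*t) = (t - 2)*(t + 2)*(t^3 - 6*t^2 + 8*t) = (t - 4)*(t - 2)*(t + 2)*(t^2 - 2*t) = (t - 4)*(t - 2)^2*(t + 2)*(t)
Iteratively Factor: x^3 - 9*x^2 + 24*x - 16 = (x - 1)*(x^2 - 8*x + 16) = (x - 4)*(x - 1)*(x - 4)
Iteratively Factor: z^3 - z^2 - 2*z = (z)*(z^2 - z - 2) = z*(z + 1)*(z - 2)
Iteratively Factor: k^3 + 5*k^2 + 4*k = (k + 1)*(k^2 + 4*k) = k*(k + 1)*(k + 4)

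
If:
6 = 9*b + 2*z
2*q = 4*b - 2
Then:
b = 2/3 - 2*z/9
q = 1/3 - 4*z/9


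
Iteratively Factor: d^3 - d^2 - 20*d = (d + 4)*(d^2 - 5*d) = d*(d + 4)*(d - 5)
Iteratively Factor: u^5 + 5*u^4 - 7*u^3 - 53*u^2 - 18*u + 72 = (u + 4)*(u^4 + u^3 - 11*u^2 - 9*u + 18) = (u - 1)*(u + 4)*(u^3 + 2*u^2 - 9*u - 18) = (u - 1)*(u + 3)*(u + 4)*(u^2 - u - 6) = (u - 1)*(u + 2)*(u + 3)*(u + 4)*(u - 3)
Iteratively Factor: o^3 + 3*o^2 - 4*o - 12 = (o + 2)*(o^2 + o - 6) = (o + 2)*(o + 3)*(o - 2)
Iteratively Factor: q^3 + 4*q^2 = (q + 4)*(q^2) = q*(q + 4)*(q)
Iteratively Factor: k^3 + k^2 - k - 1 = (k + 1)*(k^2 - 1) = (k - 1)*(k + 1)*(k + 1)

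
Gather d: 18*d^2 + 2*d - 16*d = 18*d^2 - 14*d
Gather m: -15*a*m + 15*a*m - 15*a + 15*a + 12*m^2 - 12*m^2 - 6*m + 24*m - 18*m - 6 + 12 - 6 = 0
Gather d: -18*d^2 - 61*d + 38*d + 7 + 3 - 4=-18*d^2 - 23*d + 6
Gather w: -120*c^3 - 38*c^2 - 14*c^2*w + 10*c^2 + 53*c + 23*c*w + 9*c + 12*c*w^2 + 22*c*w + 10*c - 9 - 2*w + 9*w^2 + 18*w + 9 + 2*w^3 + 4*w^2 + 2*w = -120*c^3 - 28*c^2 + 72*c + 2*w^3 + w^2*(12*c + 13) + w*(-14*c^2 + 45*c + 18)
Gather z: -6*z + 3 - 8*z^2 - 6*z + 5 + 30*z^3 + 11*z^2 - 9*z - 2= 30*z^3 + 3*z^2 - 21*z + 6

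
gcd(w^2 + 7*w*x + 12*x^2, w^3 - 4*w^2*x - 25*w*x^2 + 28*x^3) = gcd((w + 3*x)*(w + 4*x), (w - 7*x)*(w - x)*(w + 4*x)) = w + 4*x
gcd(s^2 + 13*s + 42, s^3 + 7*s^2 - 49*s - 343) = s + 7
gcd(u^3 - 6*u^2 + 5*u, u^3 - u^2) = u^2 - u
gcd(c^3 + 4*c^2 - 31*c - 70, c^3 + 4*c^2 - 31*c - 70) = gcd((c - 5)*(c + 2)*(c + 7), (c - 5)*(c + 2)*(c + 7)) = c^3 + 4*c^2 - 31*c - 70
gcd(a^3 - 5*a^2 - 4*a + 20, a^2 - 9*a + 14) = a - 2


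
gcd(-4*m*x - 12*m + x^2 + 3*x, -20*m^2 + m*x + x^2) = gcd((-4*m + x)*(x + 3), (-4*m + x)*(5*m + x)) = -4*m + x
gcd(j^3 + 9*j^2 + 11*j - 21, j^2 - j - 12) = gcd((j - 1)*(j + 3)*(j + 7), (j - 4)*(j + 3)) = j + 3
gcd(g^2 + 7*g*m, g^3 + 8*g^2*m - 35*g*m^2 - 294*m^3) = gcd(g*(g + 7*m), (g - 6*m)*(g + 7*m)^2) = g + 7*m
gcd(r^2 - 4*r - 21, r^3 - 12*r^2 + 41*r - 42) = r - 7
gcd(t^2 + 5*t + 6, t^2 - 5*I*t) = 1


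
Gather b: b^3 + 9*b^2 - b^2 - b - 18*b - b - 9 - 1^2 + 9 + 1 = b^3 + 8*b^2 - 20*b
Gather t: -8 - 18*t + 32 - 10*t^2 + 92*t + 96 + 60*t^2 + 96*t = 50*t^2 + 170*t + 120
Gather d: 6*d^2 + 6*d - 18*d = 6*d^2 - 12*d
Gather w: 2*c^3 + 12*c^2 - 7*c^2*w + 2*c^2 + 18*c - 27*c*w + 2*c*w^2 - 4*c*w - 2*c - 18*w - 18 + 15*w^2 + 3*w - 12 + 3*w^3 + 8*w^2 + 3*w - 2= 2*c^3 + 14*c^2 + 16*c + 3*w^3 + w^2*(2*c + 23) + w*(-7*c^2 - 31*c - 12) - 32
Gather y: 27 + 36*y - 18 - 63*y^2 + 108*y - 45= -63*y^2 + 144*y - 36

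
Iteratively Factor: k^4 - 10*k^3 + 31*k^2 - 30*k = (k)*(k^3 - 10*k^2 + 31*k - 30) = k*(k - 2)*(k^2 - 8*k + 15) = k*(k - 5)*(k - 2)*(k - 3)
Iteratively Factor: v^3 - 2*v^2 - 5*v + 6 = (v - 1)*(v^2 - v - 6) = (v - 3)*(v - 1)*(v + 2)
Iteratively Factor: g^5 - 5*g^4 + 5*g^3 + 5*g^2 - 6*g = (g)*(g^4 - 5*g^3 + 5*g^2 + 5*g - 6) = g*(g + 1)*(g^3 - 6*g^2 + 11*g - 6) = g*(g - 3)*(g + 1)*(g^2 - 3*g + 2) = g*(g - 3)*(g - 2)*(g + 1)*(g - 1)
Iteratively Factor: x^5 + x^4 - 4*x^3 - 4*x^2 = (x)*(x^4 + x^3 - 4*x^2 - 4*x) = x*(x - 2)*(x^3 + 3*x^2 + 2*x) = x^2*(x - 2)*(x^2 + 3*x + 2) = x^2*(x - 2)*(x + 2)*(x + 1)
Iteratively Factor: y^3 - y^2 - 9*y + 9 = (y - 3)*(y^2 + 2*y - 3) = (y - 3)*(y + 3)*(y - 1)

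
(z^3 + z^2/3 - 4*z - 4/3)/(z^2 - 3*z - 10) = (3*z^2 - 5*z - 2)/(3*(z - 5))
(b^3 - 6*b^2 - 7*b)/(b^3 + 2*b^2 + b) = (b - 7)/(b + 1)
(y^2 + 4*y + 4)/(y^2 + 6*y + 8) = (y + 2)/(y + 4)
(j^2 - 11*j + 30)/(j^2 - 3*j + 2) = (j^2 - 11*j + 30)/(j^2 - 3*j + 2)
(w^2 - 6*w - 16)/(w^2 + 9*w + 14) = (w - 8)/(w + 7)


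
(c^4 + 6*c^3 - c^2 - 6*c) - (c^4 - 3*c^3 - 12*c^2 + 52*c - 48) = 9*c^3 + 11*c^2 - 58*c + 48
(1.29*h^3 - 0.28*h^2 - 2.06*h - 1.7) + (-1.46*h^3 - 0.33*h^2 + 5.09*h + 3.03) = -0.17*h^3 - 0.61*h^2 + 3.03*h + 1.33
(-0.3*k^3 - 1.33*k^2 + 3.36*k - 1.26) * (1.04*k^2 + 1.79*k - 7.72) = -0.312*k^5 - 1.9202*k^4 + 3.4297*k^3 + 14.9716*k^2 - 28.1946*k + 9.7272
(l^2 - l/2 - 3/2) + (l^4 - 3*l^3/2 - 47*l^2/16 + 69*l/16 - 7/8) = l^4 - 3*l^3/2 - 31*l^2/16 + 61*l/16 - 19/8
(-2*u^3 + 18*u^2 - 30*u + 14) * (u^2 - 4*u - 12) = -2*u^5 + 26*u^4 - 78*u^3 - 82*u^2 + 304*u - 168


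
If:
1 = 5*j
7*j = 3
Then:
No Solution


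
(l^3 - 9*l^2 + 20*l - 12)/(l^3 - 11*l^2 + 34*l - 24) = (l - 2)/(l - 4)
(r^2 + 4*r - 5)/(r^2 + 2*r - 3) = (r + 5)/(r + 3)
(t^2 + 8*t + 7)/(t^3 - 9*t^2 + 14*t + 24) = (t + 7)/(t^2 - 10*t + 24)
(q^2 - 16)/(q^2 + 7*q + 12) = (q - 4)/(q + 3)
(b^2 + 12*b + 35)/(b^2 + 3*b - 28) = (b + 5)/(b - 4)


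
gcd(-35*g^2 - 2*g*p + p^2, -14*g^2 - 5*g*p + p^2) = -7*g + p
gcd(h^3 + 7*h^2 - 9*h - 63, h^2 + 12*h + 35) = h + 7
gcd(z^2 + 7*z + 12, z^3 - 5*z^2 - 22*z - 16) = 1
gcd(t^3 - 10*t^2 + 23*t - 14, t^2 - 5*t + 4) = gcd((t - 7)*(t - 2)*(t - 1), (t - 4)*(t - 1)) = t - 1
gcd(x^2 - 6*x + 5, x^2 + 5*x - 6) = x - 1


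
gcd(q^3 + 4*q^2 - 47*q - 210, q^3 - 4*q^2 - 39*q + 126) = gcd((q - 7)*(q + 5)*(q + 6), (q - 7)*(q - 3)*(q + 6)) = q^2 - q - 42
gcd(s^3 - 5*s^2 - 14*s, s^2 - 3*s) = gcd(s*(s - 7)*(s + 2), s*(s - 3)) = s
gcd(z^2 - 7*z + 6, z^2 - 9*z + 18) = z - 6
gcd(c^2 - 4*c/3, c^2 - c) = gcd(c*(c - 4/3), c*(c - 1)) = c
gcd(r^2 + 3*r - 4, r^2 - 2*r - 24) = r + 4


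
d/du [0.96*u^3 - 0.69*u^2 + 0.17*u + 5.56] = 2.88*u^2 - 1.38*u + 0.17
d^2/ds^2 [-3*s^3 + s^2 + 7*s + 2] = 2 - 18*s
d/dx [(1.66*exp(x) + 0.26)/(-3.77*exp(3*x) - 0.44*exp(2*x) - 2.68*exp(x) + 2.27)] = (12.5164*exp(3*x) + 3.671*exp(2*x) + 0.2288*exp(x) + 4.465)*exp(x)/(14.2129*exp(6*x) + 3.3176*exp(5*x) + 20.4008*exp(4*x) - 14.7574*exp(3*x) + 5.1848*exp(2*x) - 12.1672*exp(x) + 5.1529)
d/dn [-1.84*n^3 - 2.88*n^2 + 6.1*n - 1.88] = -5.52*n^2 - 5.76*n + 6.1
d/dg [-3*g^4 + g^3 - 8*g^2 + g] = -12*g^3 + 3*g^2 - 16*g + 1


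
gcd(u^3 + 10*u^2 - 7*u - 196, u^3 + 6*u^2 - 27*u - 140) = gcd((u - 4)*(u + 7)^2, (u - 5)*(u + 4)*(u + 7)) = u + 7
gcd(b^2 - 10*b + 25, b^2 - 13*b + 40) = b - 5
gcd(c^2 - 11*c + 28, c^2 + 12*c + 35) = 1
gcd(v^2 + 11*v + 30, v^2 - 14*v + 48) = 1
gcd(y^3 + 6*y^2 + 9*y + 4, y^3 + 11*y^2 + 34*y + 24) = y^2 + 5*y + 4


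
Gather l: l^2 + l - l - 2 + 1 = l^2 - 1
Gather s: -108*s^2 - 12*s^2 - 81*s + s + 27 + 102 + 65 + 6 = -120*s^2 - 80*s + 200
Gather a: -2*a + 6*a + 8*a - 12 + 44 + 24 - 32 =12*a + 24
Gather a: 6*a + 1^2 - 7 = 6*a - 6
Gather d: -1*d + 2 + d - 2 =0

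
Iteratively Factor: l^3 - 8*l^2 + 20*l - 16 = (l - 2)*(l^2 - 6*l + 8) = (l - 2)^2*(l - 4)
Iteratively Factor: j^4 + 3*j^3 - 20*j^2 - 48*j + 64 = (j + 4)*(j^3 - j^2 - 16*j + 16) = (j + 4)^2*(j^2 - 5*j + 4) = (j - 1)*(j + 4)^2*(j - 4)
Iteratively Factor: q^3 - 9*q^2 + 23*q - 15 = (q - 3)*(q^2 - 6*q + 5) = (q - 3)*(q - 1)*(q - 5)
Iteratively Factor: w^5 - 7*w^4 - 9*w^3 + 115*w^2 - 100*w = (w - 5)*(w^4 - 2*w^3 - 19*w^2 + 20*w) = (w - 5)^2*(w^3 + 3*w^2 - 4*w) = (w - 5)^2*(w - 1)*(w^2 + 4*w) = (w - 5)^2*(w - 1)*(w + 4)*(w)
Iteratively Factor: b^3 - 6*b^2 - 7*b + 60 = (b + 3)*(b^2 - 9*b + 20) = (b - 5)*(b + 3)*(b - 4)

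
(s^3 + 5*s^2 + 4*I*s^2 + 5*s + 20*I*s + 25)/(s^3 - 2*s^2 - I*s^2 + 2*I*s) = (s^2 + 5*s*(1 + I) + 25*I)/(s*(s - 2))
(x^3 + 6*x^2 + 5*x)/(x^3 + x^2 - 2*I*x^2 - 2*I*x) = (x + 5)/(x - 2*I)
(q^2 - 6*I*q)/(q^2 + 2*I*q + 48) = q/(q + 8*I)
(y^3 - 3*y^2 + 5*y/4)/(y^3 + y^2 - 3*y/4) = (2*y - 5)/(2*y + 3)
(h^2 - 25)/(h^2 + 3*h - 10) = (h - 5)/(h - 2)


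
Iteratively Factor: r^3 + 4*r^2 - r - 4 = (r + 1)*(r^2 + 3*r - 4) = (r + 1)*(r + 4)*(r - 1)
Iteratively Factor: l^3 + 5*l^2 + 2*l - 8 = (l + 2)*(l^2 + 3*l - 4) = (l - 1)*(l + 2)*(l + 4)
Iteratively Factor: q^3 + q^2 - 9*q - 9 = (q + 1)*(q^2 - 9) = (q - 3)*(q + 1)*(q + 3)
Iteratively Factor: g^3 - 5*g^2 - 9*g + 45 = (g - 5)*(g^2 - 9) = (g - 5)*(g + 3)*(g - 3)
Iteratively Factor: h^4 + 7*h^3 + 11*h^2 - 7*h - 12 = (h - 1)*(h^3 + 8*h^2 + 19*h + 12) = (h - 1)*(h + 3)*(h^2 + 5*h + 4) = (h - 1)*(h + 3)*(h + 4)*(h + 1)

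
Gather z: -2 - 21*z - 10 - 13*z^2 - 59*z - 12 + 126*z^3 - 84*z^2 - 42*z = 126*z^3 - 97*z^2 - 122*z - 24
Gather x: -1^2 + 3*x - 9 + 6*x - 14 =9*x - 24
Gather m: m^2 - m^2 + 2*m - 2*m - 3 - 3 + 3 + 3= 0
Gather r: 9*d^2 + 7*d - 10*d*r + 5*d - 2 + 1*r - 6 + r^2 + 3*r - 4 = 9*d^2 + 12*d + r^2 + r*(4 - 10*d) - 12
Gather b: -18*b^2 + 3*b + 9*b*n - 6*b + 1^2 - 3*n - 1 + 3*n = -18*b^2 + b*(9*n - 3)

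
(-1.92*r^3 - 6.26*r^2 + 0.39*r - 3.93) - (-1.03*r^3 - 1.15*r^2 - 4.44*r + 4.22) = -0.89*r^3 - 5.11*r^2 + 4.83*r - 8.15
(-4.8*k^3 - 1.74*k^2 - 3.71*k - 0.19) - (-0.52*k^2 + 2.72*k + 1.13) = -4.8*k^3 - 1.22*k^2 - 6.43*k - 1.32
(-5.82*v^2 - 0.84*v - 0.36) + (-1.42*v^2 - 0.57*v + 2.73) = -7.24*v^2 - 1.41*v + 2.37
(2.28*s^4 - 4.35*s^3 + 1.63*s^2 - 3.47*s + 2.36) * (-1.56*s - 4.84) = -3.5568*s^5 - 4.2492*s^4 + 18.5112*s^3 - 2.476*s^2 + 13.1132*s - 11.4224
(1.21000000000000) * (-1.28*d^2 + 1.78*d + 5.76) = -1.5488*d^2 + 2.1538*d + 6.9696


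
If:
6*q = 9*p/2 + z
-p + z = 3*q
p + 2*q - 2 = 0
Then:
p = 3/7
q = 11/14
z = 39/14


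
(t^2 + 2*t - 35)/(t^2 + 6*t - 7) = (t - 5)/(t - 1)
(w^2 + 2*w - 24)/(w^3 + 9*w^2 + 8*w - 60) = (w - 4)/(w^2 + 3*w - 10)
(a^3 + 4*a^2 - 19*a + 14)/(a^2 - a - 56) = (a^2 - 3*a + 2)/(a - 8)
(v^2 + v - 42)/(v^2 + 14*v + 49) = (v - 6)/(v + 7)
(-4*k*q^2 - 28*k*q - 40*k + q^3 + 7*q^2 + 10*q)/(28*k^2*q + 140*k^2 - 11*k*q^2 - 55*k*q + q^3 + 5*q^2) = (q + 2)/(-7*k + q)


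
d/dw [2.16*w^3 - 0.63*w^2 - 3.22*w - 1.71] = 6.48*w^2 - 1.26*w - 3.22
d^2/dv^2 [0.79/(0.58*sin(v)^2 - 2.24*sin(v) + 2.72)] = (-1.063024*sin(v)^4 + 3.079104*sin(v)^3 + 2.615848*sin(v)^2 - 10.97152*sin(v) + 5.4352)/(0.58*sin(v)^2 - 2.24*sin(v) + 2.72)^3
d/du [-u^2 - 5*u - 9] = -2*u - 5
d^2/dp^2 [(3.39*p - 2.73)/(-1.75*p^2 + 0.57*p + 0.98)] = ((3.39*p - 2.73)*(3.5*p - 0.57)*(7.0*p - 1.14) + (35.595*p - 13.4196)*(-1.75*p^2 + 0.57*p + 0.98))/(-1.75*p^2 + 0.57*p + 0.98)^3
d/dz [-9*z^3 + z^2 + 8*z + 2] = -27*z^2 + 2*z + 8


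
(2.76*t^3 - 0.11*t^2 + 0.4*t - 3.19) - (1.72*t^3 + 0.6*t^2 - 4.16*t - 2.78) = 1.04*t^3 - 0.71*t^2 + 4.56*t - 0.41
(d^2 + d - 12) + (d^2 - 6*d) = 2*d^2 - 5*d - 12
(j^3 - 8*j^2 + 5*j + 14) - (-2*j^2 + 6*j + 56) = j^3 - 6*j^2 - j - 42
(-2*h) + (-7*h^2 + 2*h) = -7*h^2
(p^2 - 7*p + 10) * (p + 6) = p^3 - p^2 - 32*p + 60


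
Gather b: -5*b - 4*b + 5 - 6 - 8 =-9*b - 9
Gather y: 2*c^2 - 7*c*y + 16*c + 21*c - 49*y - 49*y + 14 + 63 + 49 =2*c^2 + 37*c + y*(-7*c - 98) + 126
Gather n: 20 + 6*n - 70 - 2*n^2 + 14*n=-2*n^2 + 20*n - 50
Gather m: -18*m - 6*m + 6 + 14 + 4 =24 - 24*m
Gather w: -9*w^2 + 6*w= -9*w^2 + 6*w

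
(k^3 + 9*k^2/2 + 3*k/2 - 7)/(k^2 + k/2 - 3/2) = (2*k^2 + 11*k + 14)/(2*k + 3)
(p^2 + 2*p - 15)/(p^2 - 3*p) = (p + 5)/p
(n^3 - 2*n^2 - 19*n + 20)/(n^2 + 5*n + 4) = (n^2 - 6*n + 5)/(n + 1)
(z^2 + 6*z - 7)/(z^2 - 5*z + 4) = (z + 7)/(z - 4)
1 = 1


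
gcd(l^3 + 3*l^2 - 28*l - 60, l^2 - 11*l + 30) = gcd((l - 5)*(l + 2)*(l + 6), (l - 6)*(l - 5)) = l - 5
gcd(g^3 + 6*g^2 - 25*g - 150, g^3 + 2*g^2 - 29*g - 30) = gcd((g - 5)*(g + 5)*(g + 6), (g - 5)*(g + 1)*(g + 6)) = g^2 + g - 30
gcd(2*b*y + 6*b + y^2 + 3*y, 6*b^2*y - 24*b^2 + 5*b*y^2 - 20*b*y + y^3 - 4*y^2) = 2*b + y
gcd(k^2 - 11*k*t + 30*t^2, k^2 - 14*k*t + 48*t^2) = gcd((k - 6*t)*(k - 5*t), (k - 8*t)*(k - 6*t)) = -k + 6*t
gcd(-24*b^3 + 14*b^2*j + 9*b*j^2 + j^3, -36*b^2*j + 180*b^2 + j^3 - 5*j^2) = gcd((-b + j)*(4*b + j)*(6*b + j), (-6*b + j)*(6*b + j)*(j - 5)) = 6*b + j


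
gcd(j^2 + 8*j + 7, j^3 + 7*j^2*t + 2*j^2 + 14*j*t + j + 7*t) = j + 1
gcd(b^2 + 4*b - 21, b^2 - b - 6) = b - 3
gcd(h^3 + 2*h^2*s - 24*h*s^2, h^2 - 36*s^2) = h + 6*s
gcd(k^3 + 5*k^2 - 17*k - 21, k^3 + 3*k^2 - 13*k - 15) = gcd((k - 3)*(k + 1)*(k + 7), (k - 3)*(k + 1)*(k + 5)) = k^2 - 2*k - 3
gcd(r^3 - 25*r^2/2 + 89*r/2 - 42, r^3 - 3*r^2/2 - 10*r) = r - 4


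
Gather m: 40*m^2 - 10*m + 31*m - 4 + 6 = 40*m^2 + 21*m + 2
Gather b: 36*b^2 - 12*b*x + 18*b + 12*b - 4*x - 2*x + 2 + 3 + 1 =36*b^2 + b*(30 - 12*x) - 6*x + 6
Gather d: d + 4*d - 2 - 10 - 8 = 5*d - 20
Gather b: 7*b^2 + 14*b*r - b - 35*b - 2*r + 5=7*b^2 + b*(14*r - 36) - 2*r + 5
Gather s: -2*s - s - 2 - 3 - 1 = -3*s - 6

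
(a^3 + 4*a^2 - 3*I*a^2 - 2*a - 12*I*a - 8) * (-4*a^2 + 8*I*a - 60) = -4*a^5 - 16*a^4 + 20*I*a^4 - 28*a^3 + 80*I*a^3 - 112*a^2 + 164*I*a^2 + 120*a + 656*I*a + 480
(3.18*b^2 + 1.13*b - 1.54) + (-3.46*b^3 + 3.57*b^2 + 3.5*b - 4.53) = -3.46*b^3 + 6.75*b^2 + 4.63*b - 6.07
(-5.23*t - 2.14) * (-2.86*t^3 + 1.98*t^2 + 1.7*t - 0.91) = 14.9578*t^4 - 4.235*t^3 - 13.1282*t^2 + 1.1213*t + 1.9474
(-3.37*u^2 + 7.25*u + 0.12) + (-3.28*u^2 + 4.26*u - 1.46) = -6.65*u^2 + 11.51*u - 1.34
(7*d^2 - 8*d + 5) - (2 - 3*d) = 7*d^2 - 5*d + 3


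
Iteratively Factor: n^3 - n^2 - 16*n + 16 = (n - 4)*(n^2 + 3*n - 4) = (n - 4)*(n + 4)*(n - 1)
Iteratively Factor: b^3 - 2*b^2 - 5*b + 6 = (b - 1)*(b^2 - b - 6) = (b - 3)*(b - 1)*(b + 2)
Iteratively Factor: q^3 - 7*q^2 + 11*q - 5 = (q - 5)*(q^2 - 2*q + 1) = (q - 5)*(q - 1)*(q - 1)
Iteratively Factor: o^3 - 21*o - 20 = (o - 5)*(o^2 + 5*o + 4) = (o - 5)*(o + 1)*(o + 4)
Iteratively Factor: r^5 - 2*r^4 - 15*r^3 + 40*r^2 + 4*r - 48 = (r - 2)*(r^4 - 15*r^2 + 10*r + 24) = (r - 3)*(r - 2)*(r^3 + 3*r^2 - 6*r - 8) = (r - 3)*(r - 2)*(r + 1)*(r^2 + 2*r - 8) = (r - 3)*(r - 2)*(r + 1)*(r + 4)*(r - 2)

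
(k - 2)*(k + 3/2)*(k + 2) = k^3 + 3*k^2/2 - 4*k - 6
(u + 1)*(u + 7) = u^2 + 8*u + 7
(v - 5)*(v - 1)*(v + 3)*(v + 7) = v^4 + 4*v^3 - 34*v^2 - 76*v + 105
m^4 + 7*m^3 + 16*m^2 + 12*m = m*(m + 2)^2*(m + 3)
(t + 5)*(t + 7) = t^2 + 12*t + 35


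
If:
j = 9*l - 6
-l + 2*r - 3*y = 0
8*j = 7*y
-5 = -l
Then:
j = 39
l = 5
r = 971/14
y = 312/7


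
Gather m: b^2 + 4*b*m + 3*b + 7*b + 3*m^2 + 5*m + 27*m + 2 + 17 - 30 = b^2 + 10*b + 3*m^2 + m*(4*b + 32) - 11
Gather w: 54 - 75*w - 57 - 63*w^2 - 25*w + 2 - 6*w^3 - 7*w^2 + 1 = -6*w^3 - 70*w^2 - 100*w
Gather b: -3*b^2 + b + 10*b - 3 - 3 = -3*b^2 + 11*b - 6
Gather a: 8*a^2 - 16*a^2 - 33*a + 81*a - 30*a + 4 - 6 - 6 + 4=-8*a^2 + 18*a - 4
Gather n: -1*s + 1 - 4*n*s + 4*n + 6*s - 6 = n*(4 - 4*s) + 5*s - 5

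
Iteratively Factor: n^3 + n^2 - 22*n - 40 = (n + 4)*(n^2 - 3*n - 10) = (n - 5)*(n + 4)*(n + 2)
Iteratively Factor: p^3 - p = (p)*(p^2 - 1) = p*(p - 1)*(p + 1)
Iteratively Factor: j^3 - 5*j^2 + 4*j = (j - 1)*(j^2 - 4*j) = (j - 4)*(j - 1)*(j)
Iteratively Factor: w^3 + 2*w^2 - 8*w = (w)*(w^2 + 2*w - 8) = w*(w + 4)*(w - 2)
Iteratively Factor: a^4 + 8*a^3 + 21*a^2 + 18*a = (a + 3)*(a^3 + 5*a^2 + 6*a) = (a + 2)*(a + 3)*(a^2 + 3*a) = a*(a + 2)*(a + 3)*(a + 3)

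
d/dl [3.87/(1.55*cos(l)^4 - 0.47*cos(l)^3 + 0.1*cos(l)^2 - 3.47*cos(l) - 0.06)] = (23.994*cos(l)^3 - 5.4567*cos(l)^2 + 0.774*cos(l) - 13.4289)*sin(l)/(-1.55*cos(l)^4 + 0.47*cos(l)^3 - 0.1*cos(l)^2 + 3.47*cos(l) + 0.06)^2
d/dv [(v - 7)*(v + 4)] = 2*v - 3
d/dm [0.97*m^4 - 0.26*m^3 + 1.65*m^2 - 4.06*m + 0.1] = 3.88*m^3 - 0.78*m^2 + 3.3*m - 4.06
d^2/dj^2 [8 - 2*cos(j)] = 2*cos(j)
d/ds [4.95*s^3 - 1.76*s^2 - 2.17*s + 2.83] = 14.85*s^2 - 3.52*s - 2.17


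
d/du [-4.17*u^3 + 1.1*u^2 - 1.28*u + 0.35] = -12.51*u^2 + 2.2*u - 1.28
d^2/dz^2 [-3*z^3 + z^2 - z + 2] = 2 - 18*z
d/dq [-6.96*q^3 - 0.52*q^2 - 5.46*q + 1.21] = -20.88*q^2 - 1.04*q - 5.46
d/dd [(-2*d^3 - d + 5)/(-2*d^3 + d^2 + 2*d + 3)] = (-2*d^4 - 12*d^3 + 13*d^2 - 10*d - 13)/(4*d^6 - 4*d^5 - 7*d^4 - 8*d^3 + 10*d^2 + 12*d + 9)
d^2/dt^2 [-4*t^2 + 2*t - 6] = -8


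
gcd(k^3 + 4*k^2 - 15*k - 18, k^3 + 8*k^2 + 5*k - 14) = 1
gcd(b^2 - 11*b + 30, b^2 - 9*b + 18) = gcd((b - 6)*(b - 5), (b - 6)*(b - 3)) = b - 6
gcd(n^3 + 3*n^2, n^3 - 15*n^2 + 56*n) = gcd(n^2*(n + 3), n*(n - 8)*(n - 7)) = n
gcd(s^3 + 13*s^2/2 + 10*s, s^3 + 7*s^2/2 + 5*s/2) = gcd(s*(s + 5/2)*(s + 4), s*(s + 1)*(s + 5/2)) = s^2 + 5*s/2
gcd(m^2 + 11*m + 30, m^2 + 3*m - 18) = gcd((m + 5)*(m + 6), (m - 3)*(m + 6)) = m + 6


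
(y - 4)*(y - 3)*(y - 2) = y^3 - 9*y^2 + 26*y - 24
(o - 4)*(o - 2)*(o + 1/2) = o^3 - 11*o^2/2 + 5*o + 4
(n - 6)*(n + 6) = n^2 - 36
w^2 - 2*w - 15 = (w - 5)*(w + 3)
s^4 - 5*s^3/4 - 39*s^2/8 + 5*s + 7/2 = (s - 2)*(s - 7/4)*(s + 1/2)*(s + 2)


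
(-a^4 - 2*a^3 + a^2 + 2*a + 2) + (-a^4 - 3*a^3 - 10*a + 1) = -2*a^4 - 5*a^3 + a^2 - 8*a + 3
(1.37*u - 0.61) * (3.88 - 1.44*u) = -1.9728*u^2 + 6.194*u - 2.3668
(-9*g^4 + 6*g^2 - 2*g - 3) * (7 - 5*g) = 45*g^5 - 63*g^4 - 30*g^3 + 52*g^2 + g - 21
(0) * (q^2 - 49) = 0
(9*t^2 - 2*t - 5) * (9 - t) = -9*t^3 + 83*t^2 - 13*t - 45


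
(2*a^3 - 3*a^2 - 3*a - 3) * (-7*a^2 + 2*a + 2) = -14*a^5 + 25*a^4 + 19*a^3 + 9*a^2 - 12*a - 6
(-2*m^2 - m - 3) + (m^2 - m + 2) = -m^2 - 2*m - 1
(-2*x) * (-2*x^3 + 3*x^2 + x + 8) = 4*x^4 - 6*x^3 - 2*x^2 - 16*x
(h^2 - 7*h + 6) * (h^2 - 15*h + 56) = h^4 - 22*h^3 + 167*h^2 - 482*h + 336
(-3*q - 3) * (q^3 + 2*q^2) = -3*q^4 - 9*q^3 - 6*q^2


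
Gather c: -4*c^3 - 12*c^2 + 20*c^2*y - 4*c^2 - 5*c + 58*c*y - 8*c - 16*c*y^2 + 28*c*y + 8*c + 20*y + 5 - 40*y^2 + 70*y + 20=-4*c^3 + c^2*(20*y - 16) + c*(-16*y^2 + 86*y - 5) - 40*y^2 + 90*y + 25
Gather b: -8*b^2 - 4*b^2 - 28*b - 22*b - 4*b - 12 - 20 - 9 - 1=-12*b^2 - 54*b - 42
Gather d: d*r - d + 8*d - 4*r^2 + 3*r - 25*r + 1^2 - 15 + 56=d*(r + 7) - 4*r^2 - 22*r + 42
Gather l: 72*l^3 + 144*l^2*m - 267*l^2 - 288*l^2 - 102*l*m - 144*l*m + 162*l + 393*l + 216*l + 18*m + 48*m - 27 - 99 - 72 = 72*l^3 + l^2*(144*m - 555) + l*(771 - 246*m) + 66*m - 198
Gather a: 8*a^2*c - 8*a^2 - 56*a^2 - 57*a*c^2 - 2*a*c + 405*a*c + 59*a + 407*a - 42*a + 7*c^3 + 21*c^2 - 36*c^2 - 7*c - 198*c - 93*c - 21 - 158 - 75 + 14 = a^2*(8*c - 64) + a*(-57*c^2 + 403*c + 424) + 7*c^3 - 15*c^2 - 298*c - 240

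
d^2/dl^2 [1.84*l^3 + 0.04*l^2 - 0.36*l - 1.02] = 11.04*l + 0.08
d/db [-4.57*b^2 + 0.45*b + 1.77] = 0.45 - 9.14*b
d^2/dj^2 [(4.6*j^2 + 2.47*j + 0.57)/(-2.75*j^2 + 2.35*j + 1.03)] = (-96.81375*j^3 - 104.04075*j^2 - 19.8759*j - 7.32771)/(20.796875*j^6 - 53.315625*j^5 + 22.1925*j^4 + 26.960375*j^3 - 8.3121*j^2 - 7.479345*j - 1.092727)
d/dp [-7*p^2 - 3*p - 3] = -14*p - 3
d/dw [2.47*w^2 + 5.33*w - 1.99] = 4.94*w + 5.33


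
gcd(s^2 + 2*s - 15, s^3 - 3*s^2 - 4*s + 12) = s - 3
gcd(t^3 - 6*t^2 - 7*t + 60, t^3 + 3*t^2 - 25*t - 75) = t^2 - 2*t - 15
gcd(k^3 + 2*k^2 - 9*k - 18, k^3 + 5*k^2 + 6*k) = k^2 + 5*k + 6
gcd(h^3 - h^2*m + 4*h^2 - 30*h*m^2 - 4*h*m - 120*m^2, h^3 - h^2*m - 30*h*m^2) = h^2 - h*m - 30*m^2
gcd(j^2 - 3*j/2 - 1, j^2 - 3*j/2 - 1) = j^2 - 3*j/2 - 1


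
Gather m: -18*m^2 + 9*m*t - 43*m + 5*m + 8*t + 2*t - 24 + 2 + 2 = -18*m^2 + m*(9*t - 38) + 10*t - 20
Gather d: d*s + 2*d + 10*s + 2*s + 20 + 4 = d*(s + 2) + 12*s + 24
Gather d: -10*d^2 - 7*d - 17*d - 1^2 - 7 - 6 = -10*d^2 - 24*d - 14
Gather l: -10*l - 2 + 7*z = -10*l + 7*z - 2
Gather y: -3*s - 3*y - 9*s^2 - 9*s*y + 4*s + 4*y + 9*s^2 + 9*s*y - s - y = 0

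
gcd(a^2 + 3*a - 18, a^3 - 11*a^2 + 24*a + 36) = 1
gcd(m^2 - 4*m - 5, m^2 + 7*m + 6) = m + 1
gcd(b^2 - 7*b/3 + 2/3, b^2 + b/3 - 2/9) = b - 1/3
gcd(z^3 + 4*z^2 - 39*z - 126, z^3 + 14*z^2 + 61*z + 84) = z^2 + 10*z + 21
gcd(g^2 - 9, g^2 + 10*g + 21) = g + 3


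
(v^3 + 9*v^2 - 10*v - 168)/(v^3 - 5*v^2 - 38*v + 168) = (v + 7)/(v - 7)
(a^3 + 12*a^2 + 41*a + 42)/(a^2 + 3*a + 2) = (a^2 + 10*a + 21)/(a + 1)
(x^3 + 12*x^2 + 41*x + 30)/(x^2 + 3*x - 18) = (x^2 + 6*x + 5)/(x - 3)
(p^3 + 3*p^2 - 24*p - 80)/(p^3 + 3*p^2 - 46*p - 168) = (p^2 - p - 20)/(p^2 - p - 42)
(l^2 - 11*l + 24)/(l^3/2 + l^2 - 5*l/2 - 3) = 2*(l^2 - 11*l + 24)/(l^3 + 2*l^2 - 5*l - 6)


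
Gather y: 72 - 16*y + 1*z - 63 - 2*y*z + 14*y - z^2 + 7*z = y*(-2*z - 2) - z^2 + 8*z + 9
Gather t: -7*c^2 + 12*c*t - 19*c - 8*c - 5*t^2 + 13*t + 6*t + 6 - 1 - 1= -7*c^2 - 27*c - 5*t^2 + t*(12*c + 19) + 4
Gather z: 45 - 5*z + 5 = 50 - 5*z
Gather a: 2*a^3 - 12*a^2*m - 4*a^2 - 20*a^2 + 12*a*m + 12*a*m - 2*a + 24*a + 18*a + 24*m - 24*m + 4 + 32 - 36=2*a^3 + a^2*(-12*m - 24) + a*(24*m + 40)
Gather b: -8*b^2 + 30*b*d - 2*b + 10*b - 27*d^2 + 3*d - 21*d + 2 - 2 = -8*b^2 + b*(30*d + 8) - 27*d^2 - 18*d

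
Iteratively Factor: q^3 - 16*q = (q + 4)*(q^2 - 4*q) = (q - 4)*(q + 4)*(q)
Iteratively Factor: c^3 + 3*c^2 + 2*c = (c + 1)*(c^2 + 2*c) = (c + 1)*(c + 2)*(c)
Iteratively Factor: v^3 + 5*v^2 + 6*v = (v + 3)*(v^2 + 2*v) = (v + 2)*(v + 3)*(v)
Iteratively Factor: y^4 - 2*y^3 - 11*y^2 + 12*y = (y - 4)*(y^3 + 2*y^2 - 3*y) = (y - 4)*(y - 1)*(y^2 + 3*y) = (y - 4)*(y - 1)*(y + 3)*(y)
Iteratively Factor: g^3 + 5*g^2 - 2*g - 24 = (g + 4)*(g^2 + g - 6) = (g - 2)*(g + 4)*(g + 3)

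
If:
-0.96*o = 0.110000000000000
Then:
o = -0.11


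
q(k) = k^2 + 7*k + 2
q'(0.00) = 7.00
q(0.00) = 2.00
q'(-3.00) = 1.00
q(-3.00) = -10.00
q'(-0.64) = 5.72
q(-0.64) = -2.07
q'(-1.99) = 3.02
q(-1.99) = -7.97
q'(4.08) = 15.16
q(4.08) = 47.21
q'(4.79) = 16.58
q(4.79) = 58.47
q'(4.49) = 15.98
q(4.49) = 53.59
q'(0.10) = 7.20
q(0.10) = 2.71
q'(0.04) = 7.08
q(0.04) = 2.28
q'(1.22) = 9.44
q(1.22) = 12.03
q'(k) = 2*k + 7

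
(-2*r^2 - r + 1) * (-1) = 2*r^2 + r - 1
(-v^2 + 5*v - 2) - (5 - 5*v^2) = 4*v^2 + 5*v - 7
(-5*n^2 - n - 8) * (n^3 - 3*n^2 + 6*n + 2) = -5*n^5 + 14*n^4 - 35*n^3 + 8*n^2 - 50*n - 16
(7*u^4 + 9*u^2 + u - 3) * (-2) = -14*u^4 - 18*u^2 - 2*u + 6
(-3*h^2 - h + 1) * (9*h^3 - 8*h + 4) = -27*h^5 - 9*h^4 + 33*h^3 - 4*h^2 - 12*h + 4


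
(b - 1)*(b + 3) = b^2 + 2*b - 3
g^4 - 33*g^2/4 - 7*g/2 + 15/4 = (g - 3)*(g - 1/2)*(g + 1)*(g + 5/2)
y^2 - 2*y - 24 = (y - 6)*(y + 4)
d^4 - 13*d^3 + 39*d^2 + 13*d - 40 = (d - 8)*(d - 5)*(d - 1)*(d + 1)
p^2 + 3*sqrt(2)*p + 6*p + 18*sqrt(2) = (p + 6)*(p + 3*sqrt(2))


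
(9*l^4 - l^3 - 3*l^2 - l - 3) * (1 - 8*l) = -72*l^5 + 17*l^4 + 23*l^3 + 5*l^2 + 23*l - 3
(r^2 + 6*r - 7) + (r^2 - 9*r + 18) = 2*r^2 - 3*r + 11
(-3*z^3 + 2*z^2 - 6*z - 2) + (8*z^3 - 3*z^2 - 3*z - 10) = 5*z^3 - z^2 - 9*z - 12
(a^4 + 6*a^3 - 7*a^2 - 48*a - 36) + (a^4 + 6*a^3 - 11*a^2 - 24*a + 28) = 2*a^4 + 12*a^3 - 18*a^2 - 72*a - 8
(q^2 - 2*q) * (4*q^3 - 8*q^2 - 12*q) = 4*q^5 - 16*q^4 + 4*q^3 + 24*q^2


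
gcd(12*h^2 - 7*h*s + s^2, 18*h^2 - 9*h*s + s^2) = -3*h + s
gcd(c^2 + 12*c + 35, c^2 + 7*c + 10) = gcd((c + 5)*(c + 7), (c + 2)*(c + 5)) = c + 5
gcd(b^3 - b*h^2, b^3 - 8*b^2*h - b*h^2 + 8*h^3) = b^2 - h^2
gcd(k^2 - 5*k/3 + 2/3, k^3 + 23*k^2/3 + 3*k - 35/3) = k - 1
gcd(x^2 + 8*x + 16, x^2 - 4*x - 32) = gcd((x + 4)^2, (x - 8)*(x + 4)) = x + 4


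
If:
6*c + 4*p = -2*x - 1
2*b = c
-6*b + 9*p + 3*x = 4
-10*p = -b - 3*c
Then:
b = -55/219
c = -110/219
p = -77/438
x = 595/438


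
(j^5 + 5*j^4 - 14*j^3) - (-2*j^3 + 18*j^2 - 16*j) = j^5 + 5*j^4 - 12*j^3 - 18*j^2 + 16*j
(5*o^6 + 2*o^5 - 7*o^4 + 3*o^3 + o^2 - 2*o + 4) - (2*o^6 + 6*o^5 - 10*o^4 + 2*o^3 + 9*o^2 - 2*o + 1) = 3*o^6 - 4*o^5 + 3*o^4 + o^3 - 8*o^2 + 3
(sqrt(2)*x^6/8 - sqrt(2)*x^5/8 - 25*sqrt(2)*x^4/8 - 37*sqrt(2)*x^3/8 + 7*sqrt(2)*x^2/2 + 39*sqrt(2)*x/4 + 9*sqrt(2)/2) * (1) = sqrt(2)*x^6/8 - sqrt(2)*x^5/8 - 25*sqrt(2)*x^4/8 - 37*sqrt(2)*x^3/8 + 7*sqrt(2)*x^2/2 + 39*sqrt(2)*x/4 + 9*sqrt(2)/2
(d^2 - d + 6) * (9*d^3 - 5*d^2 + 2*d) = 9*d^5 - 14*d^4 + 61*d^3 - 32*d^2 + 12*d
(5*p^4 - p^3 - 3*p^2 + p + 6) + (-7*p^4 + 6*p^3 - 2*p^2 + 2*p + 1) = -2*p^4 + 5*p^3 - 5*p^2 + 3*p + 7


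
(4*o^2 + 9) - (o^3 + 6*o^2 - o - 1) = -o^3 - 2*o^2 + o + 10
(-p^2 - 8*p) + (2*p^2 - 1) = p^2 - 8*p - 1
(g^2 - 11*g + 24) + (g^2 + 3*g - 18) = 2*g^2 - 8*g + 6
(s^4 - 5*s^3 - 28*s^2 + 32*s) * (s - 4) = s^5 - 9*s^4 - 8*s^3 + 144*s^2 - 128*s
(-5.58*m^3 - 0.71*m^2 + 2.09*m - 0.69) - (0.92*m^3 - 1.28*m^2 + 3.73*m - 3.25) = -6.5*m^3 + 0.57*m^2 - 1.64*m + 2.56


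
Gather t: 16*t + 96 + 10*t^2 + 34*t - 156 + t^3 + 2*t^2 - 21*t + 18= t^3 + 12*t^2 + 29*t - 42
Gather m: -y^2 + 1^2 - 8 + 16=9 - y^2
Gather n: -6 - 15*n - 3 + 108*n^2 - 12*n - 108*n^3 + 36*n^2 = -108*n^3 + 144*n^2 - 27*n - 9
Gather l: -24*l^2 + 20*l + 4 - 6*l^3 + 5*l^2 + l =-6*l^3 - 19*l^2 + 21*l + 4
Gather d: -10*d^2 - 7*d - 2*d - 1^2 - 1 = -10*d^2 - 9*d - 2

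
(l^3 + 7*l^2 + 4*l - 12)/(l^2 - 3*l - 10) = (l^2 + 5*l - 6)/(l - 5)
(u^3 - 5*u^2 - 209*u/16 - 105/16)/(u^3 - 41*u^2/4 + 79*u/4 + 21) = (u + 5/4)/(u - 4)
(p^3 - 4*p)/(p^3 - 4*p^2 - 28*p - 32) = p*(p - 2)/(p^2 - 6*p - 16)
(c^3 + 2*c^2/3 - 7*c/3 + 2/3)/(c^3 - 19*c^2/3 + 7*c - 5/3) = (c + 2)/(c - 5)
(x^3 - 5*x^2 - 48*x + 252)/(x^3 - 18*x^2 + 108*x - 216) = (x + 7)/(x - 6)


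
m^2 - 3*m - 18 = (m - 6)*(m + 3)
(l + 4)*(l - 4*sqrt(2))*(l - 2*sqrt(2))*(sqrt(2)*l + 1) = sqrt(2)*l^4 - 11*l^3 + 4*sqrt(2)*l^3 - 44*l^2 + 10*sqrt(2)*l^2 + 16*l + 40*sqrt(2)*l + 64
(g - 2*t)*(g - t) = g^2 - 3*g*t + 2*t^2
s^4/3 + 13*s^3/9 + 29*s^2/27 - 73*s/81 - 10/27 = (s/3 + 1)*(s - 2/3)*(s + 1/3)*(s + 5/3)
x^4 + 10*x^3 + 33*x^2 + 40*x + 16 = (x + 1)^2*(x + 4)^2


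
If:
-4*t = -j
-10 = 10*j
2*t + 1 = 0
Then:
No Solution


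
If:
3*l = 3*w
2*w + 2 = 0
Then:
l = -1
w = -1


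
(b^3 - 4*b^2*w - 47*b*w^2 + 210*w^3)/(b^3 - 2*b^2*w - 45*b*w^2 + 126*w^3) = (-b + 5*w)/(-b + 3*w)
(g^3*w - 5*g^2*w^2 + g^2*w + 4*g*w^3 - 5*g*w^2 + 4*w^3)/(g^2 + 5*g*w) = w*(g^3 - 5*g^2*w + g^2 + 4*g*w^2 - 5*g*w + 4*w^2)/(g*(g + 5*w))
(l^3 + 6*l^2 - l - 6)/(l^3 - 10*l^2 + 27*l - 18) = (l^2 + 7*l + 6)/(l^2 - 9*l + 18)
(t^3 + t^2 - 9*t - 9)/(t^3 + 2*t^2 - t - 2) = (t^2 - 9)/(t^2 + t - 2)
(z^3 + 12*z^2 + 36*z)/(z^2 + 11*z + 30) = z*(z + 6)/(z + 5)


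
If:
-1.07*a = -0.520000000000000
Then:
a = 0.49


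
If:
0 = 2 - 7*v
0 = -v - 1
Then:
No Solution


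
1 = 1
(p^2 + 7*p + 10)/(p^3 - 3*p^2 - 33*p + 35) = (p + 2)/(p^2 - 8*p + 7)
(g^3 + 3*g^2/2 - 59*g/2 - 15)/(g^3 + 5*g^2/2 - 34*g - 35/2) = (g + 6)/(g + 7)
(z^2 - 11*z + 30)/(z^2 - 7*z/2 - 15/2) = 2*(z - 6)/(2*z + 3)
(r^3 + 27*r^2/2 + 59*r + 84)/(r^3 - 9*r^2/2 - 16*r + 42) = (r^2 + 10*r + 24)/(r^2 - 8*r + 12)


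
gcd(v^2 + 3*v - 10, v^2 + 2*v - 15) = v + 5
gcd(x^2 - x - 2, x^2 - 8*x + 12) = x - 2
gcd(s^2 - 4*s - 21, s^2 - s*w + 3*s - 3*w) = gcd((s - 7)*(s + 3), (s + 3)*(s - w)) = s + 3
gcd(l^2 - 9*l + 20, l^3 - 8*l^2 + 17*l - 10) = l - 5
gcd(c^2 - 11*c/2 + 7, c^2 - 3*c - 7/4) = c - 7/2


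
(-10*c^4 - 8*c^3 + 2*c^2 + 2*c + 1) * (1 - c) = 10*c^5 - 2*c^4 - 10*c^3 + c + 1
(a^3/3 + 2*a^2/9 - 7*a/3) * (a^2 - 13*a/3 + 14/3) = a^5/3 - 11*a^4/9 - 47*a^3/27 + 301*a^2/27 - 98*a/9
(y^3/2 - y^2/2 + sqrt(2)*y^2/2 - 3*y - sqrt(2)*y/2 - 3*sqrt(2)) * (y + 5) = y^4/2 + sqrt(2)*y^3/2 + 2*y^3 - 11*y^2/2 + 2*sqrt(2)*y^2 - 15*y - 11*sqrt(2)*y/2 - 15*sqrt(2)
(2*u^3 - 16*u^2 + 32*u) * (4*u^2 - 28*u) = 8*u^5 - 120*u^4 + 576*u^3 - 896*u^2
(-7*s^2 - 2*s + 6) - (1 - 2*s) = 5 - 7*s^2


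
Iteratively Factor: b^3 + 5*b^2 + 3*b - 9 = (b - 1)*(b^2 + 6*b + 9) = (b - 1)*(b + 3)*(b + 3)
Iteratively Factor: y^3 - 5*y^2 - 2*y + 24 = (y - 3)*(y^2 - 2*y - 8) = (y - 3)*(y + 2)*(y - 4)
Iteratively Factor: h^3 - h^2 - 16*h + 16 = (h + 4)*(h^2 - 5*h + 4) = (h - 1)*(h + 4)*(h - 4)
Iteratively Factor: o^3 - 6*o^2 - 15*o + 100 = (o + 4)*(o^2 - 10*o + 25) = (o - 5)*(o + 4)*(o - 5)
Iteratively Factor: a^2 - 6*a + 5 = (a - 1)*(a - 5)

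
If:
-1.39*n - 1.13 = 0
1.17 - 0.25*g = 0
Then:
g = 4.68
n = -0.81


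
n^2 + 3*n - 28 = (n - 4)*(n + 7)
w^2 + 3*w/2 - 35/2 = (w - 7/2)*(w + 5)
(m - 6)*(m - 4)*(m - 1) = m^3 - 11*m^2 + 34*m - 24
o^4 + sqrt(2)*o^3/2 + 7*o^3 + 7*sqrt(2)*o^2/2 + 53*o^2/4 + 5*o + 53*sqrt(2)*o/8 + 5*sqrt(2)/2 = (o + 1/2)*(o + 5/2)*(o + 4)*(o + sqrt(2)/2)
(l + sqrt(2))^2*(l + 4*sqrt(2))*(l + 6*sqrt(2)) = l^4 + 12*sqrt(2)*l^3 + 90*l^2 + 116*sqrt(2)*l + 96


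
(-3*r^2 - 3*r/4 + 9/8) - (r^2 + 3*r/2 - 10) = -4*r^2 - 9*r/4 + 89/8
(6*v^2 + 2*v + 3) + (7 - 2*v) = 6*v^2 + 10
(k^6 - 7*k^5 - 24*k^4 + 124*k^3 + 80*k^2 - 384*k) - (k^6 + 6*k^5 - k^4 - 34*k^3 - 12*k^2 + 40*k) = -13*k^5 - 23*k^4 + 158*k^3 + 92*k^2 - 424*k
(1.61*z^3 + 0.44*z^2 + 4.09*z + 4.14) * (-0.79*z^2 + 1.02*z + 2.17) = -1.2719*z^5 + 1.2946*z^4 + 0.7114*z^3 + 1.856*z^2 + 13.0981*z + 8.9838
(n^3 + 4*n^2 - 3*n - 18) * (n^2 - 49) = n^5 + 4*n^4 - 52*n^3 - 214*n^2 + 147*n + 882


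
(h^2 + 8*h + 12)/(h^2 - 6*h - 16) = (h + 6)/(h - 8)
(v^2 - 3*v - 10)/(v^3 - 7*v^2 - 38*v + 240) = (v + 2)/(v^2 - 2*v - 48)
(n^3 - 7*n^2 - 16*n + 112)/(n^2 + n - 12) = (n^2 - 11*n + 28)/(n - 3)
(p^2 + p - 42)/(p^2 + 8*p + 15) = (p^2 + p - 42)/(p^2 + 8*p + 15)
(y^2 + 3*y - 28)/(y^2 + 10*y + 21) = (y - 4)/(y + 3)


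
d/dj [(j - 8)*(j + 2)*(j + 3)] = 3*j^2 - 6*j - 34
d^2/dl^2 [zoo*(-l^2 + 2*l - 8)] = zoo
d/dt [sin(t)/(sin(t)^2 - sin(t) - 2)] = (cos(t)^2 - 3)*cos(t)/(sin(t) + cos(t)^2 + 1)^2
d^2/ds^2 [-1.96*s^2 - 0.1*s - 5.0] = -3.92000000000000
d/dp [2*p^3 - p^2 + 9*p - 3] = 6*p^2 - 2*p + 9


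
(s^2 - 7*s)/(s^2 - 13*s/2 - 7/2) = 2*s/(2*s + 1)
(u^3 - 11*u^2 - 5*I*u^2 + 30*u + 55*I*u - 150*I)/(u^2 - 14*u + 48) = (u^2 - 5*u*(1 + I) + 25*I)/(u - 8)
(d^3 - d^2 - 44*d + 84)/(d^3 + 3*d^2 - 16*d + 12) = (d^2 + d - 42)/(d^2 + 5*d - 6)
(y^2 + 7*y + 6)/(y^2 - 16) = (y^2 + 7*y + 6)/(y^2 - 16)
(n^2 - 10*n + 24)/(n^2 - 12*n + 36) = (n - 4)/(n - 6)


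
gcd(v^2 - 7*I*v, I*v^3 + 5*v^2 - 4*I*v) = v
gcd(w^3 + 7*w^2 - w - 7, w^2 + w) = w + 1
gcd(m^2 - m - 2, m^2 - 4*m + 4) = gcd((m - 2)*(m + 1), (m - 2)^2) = m - 2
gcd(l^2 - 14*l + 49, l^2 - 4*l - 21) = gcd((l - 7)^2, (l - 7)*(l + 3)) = l - 7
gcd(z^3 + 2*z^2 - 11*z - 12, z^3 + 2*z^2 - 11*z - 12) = z^3 + 2*z^2 - 11*z - 12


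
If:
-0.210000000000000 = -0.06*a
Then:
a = 3.50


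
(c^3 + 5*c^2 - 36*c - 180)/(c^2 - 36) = c + 5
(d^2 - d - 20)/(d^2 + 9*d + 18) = (d^2 - d - 20)/(d^2 + 9*d + 18)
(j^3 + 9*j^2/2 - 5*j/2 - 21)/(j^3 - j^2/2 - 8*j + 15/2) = (2*j^2 + 3*j - 14)/(2*j^2 - 7*j + 5)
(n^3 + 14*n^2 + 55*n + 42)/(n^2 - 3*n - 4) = (n^2 + 13*n + 42)/(n - 4)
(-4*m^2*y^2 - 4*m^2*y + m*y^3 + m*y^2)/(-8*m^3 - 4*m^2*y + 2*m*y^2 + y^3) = m*y*(4*m*y + 4*m - y^2 - y)/(8*m^3 + 4*m^2*y - 2*m*y^2 - y^3)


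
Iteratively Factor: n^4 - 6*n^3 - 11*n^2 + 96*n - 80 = (n - 1)*(n^3 - 5*n^2 - 16*n + 80) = (n - 4)*(n - 1)*(n^2 - n - 20) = (n - 5)*(n - 4)*(n - 1)*(n + 4)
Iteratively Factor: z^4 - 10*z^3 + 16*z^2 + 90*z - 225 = (z - 3)*(z^3 - 7*z^2 - 5*z + 75) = (z - 3)*(z + 3)*(z^2 - 10*z + 25) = (z - 5)*(z - 3)*(z + 3)*(z - 5)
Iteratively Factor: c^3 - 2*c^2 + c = (c - 1)*(c^2 - c) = (c - 1)^2*(c)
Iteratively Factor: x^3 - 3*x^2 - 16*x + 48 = (x - 4)*(x^2 + x - 12) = (x - 4)*(x - 3)*(x + 4)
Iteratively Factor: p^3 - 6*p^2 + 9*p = (p)*(p^2 - 6*p + 9) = p*(p - 3)*(p - 3)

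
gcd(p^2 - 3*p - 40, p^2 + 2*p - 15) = p + 5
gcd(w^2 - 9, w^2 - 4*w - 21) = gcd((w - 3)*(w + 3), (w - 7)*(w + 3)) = w + 3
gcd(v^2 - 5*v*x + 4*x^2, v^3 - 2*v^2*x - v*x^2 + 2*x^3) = -v + x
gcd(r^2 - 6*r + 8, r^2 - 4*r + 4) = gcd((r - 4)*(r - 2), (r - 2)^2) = r - 2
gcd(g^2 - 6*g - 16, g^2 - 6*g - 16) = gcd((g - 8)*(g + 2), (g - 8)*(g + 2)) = g^2 - 6*g - 16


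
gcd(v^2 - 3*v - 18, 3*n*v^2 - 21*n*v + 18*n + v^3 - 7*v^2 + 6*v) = v - 6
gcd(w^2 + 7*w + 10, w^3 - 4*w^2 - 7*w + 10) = w + 2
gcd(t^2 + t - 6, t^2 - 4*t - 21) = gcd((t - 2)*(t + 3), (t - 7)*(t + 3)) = t + 3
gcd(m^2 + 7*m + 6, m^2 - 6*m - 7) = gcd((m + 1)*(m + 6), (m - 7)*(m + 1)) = m + 1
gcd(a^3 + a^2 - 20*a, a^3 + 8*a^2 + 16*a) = a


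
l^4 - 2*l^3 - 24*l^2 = l^2*(l - 6)*(l + 4)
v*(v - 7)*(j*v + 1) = j*v^3 - 7*j*v^2 + v^2 - 7*v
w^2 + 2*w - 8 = (w - 2)*(w + 4)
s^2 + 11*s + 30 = (s + 5)*(s + 6)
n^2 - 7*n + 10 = (n - 5)*(n - 2)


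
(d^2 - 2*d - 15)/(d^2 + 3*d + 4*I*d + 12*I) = (d - 5)/(d + 4*I)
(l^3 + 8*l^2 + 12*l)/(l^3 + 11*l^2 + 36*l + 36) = l/(l + 3)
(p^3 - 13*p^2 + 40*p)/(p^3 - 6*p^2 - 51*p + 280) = p/(p + 7)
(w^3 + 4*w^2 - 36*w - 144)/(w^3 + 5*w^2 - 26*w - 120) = (w - 6)/(w - 5)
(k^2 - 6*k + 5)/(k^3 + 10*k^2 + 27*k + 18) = (k^2 - 6*k + 5)/(k^3 + 10*k^2 + 27*k + 18)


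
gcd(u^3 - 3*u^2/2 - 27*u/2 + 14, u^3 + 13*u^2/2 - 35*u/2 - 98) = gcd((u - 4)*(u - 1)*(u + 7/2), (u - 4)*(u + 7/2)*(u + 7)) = u^2 - u/2 - 14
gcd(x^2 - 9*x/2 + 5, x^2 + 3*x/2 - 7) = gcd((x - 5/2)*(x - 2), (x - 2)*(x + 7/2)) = x - 2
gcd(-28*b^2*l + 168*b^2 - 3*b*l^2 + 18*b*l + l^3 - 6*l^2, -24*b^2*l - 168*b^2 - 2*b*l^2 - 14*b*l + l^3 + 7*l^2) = 4*b + l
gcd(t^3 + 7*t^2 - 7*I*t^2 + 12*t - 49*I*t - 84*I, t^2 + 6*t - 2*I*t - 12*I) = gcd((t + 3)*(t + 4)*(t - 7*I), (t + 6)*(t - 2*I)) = 1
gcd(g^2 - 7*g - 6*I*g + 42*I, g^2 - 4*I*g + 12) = g - 6*I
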